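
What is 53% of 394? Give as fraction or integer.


Compute 53% of 394
Convert percentage: 53% = 53/100
Multiply: 394 * 53/100
= 20882/100
= 10441/50

10441/50


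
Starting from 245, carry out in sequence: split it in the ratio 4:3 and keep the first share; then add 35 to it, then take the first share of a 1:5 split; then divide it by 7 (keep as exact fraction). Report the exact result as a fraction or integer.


Start with 245.
Step 1: Split 4:3, first share = 245 * 4/7 = 140
Step 2: Add 35: 140+35=175; split 1:5 first = 175*1/6 = 175/6
Step 3: Divide by 7: 175/6 / 7 = 25/6
Final result = 25/6

25/6


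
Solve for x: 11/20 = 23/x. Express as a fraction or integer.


Setting up: 11/20 = 23/x
Cross multiply: 11 * x = 20 * 23
11x = 460
x = 460/11
x = 460/11

460/11


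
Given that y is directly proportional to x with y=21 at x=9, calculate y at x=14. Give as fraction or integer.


Direct proportion: y = kx
Find k: k = 21/9 = 7/3
Compute y at x=14: y = 7/3 * 14
y = 98/3

98/3


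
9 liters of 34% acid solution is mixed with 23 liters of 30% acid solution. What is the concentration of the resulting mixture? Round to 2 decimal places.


Solute in mixture 1 = 34% of 9 L = 9*34/100 = 153/50 L
Solute in mixture 2 = 30% of 23 L = 23*30/100 = 69/10 L
Total solute = 153/50 + 69/10 = 249/25 L
Total volume = 9 + 23 = 32 L
Final concentration = 249/25/32 * 100 = 31.13%

31.13


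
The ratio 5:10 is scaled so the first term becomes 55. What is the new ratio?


Original ratio: 5:10
First term target: 55
Scale factor = 55 / 5 = 11
Multiply second term: 10 * 11 = 110
Equivalent ratio = 55:110

55:110


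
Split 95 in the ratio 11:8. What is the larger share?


Total parts = 11 + 8 = 19
Value per part = 95 / 19 = 5
First share = 11 * 5 = 55
Second share = 8 * 5 = 40
Larger share = 55

55


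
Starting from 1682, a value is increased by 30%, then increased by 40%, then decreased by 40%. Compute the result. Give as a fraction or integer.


Start: 1682
Step 1: increase by 30% => multiply by 130/100
  1682 * 130/100 = 10933/5
Step 2: increase by 40% => multiply by 140/100
  10933/5 * 140/100 = 76531/25
Step 3: decrease by 40% => multiply by 60/100
  76531/25 * 60/100 = 229593/125
Final value = 229593/125

229593/125


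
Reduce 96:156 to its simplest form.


Find GCD(96, 156)
GCD = 12
Divide both by 12: 96/12 = 8, 156/12 = 13
Simplified ratio = 8:13

8:13


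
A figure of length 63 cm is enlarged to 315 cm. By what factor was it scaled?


Original length = 63 cm
Scaled length = 315 cm
Scale factor = 315 / 63
= 5

5


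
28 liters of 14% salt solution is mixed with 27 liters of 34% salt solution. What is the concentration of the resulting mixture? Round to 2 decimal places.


Solute in mixture 1 = 14% of 28 L = 28*14/100 = 98/25 L
Solute in mixture 2 = 34% of 27 L = 27*34/100 = 459/50 L
Total solute = 98/25 + 459/50 = 131/10 L
Total volume = 28 + 27 = 55 L
Final concentration = 131/10/55 * 100 = 23.82%

23.82


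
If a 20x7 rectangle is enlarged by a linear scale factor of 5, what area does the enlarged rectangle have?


Original dimensions: 20 x 7
Enlargement factor = 5
New width = 20 * 5 = 100
New height = 7 * 5 = 35
New area = 100 * 35 = 3500

3500


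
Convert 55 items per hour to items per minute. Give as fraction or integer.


Converting from per hour to per minute
Rate = 55 items per hour
Divide by 60: 55/60
= 11/12 items per minute

11/12


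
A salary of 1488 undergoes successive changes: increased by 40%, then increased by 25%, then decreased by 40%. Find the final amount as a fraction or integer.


Start: 1488
Step 1: increase by 40% => multiply by 140/100
  1488 * 140/100 = 10416/5
Step 2: increase by 25% => multiply by 125/100
  10416/5 * 125/100 = 2604
Step 3: decrease by 40% => multiply by 60/100
  2604 * 60/100 = 7812/5
Final value = 7812/5

7812/5


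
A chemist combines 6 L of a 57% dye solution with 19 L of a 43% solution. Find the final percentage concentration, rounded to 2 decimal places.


Solute in mixture 1 = 57% of 6 L = 6*57/100 = 171/50 L
Solute in mixture 2 = 43% of 19 L = 19*43/100 = 817/100 L
Total solute = 171/50 + 817/100 = 1159/100 L
Total volume = 6 + 19 = 25 L
Final concentration = 1159/100/25 * 100 = 46.36%

46.36


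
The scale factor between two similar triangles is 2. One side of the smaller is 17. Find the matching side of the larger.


Similar triangles have proportional sides
Scale factor = 2
Smaller side = 17
Corresponding larger side = 17 * 2
= 34

34


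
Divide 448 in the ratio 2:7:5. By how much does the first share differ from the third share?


Total parts = 2 + 7 + 5 = 14
Value per part = 448 / 14 = 32
Shares: 2*32=64, 7*32=224, 5*32=160
First share = 64, third share = 160
Difference = |64 - 160| = 96

96


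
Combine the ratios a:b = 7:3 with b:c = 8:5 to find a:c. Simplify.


Given a:b = 7:3 and b:c = 8:5
Make b consistent. Multiply first ratio by 8: a:b = 56:24
Multiply second ratio by 3: b:c = 24:15
Now b = 24 in both, so a:b:c = 56:24:15
Therefore a:c = 56:15
Simplify by GCD: a:c = 56:15

56:15


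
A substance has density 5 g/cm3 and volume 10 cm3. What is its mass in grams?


Using mass = density * volume
Density = 5 g/cm3
Volume = 10 cm3
Mass = 5 * 10
= 50 g

50


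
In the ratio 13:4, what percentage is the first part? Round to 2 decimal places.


Total parts = 13 + 4 = 17
First part fraction = 13/17
Percentage = (13/17) * 100
= 0.764706 * 100
= 76.47%

76.47


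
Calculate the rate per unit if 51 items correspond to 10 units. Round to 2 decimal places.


Total items = 51
Number of units = 10
Unit rate = 51 / 10
= 5.10 items per unit

5.10


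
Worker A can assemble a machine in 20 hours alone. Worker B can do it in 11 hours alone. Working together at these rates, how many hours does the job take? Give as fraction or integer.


Rate of A = 1/20 job per hour
Rate of B = 1/11 job per hour
Combined rate = 1/20 + 1/11
Find common denominator: (11 + 20)/(20*11) = 31/220
Combined rate = 31/220 job per hour
Time together = 1 / (31/220) = 220/31 hours

220/31


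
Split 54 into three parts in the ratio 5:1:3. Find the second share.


Ratio = 5:1:3
Total parts = 5 + 1 + 3 = 9
Value per part = 54 / 9 = 6
First share = 5 * 6 = 30
Middle share = 1 * 6 = 6
Third share = 3 * 6 = 18

6


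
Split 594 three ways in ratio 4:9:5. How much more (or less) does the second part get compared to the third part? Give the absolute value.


Total parts = 4 + 9 + 5 = 18
Value per part = 594 / 18 = 33
Shares: 4*33=132, 9*33=297, 5*33=165
Second share = 297, third share = 165
Difference = |297 - 165| = 132

132


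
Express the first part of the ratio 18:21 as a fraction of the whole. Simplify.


Total parts = 18 + 21 = 39
First part fraction = 18/39
Simplify: 18/39 = 6/13

6/13


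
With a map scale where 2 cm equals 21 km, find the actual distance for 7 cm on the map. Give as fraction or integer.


Map scale: 2 cm = 21 km
Measured distance on map = 7 cm
Set up proportion: 7 * 21 / 2
= 147 / 2
= 147/2 km

147/2


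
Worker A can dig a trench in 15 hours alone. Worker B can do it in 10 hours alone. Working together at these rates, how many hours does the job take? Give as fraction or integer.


Rate of A = 1/15 job per hour
Rate of B = 1/10 job per hour
Combined rate = 1/15 + 1/10
Find common denominator: (10 + 15)/(15*10) = 25/150
Combined rate = 1/6 job per hour
Time together = 1 / (1/6) = 6 hours

6


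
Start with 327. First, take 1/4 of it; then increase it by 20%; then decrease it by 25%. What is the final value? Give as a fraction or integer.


Start with 327.
Step 1: Take 1/4: 327 * 1/4 = 327/4
Step 2: Increase by 20%: 327/4 * 120/100 = 981/10
Step 3: Decrease by 25%: 981/10 * 75/100 = 2943/40
Final result = 2943/40

2943/40


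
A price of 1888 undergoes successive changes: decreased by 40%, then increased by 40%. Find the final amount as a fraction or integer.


Start: 1888
Step 1: decrease by 40% => multiply by 60/100
  1888 * 60/100 = 5664/5
Step 2: increase by 40% => multiply by 140/100
  5664/5 * 140/100 = 39648/25
Final value = 39648/25

39648/25


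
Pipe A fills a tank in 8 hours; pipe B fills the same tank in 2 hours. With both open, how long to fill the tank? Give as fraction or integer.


Rate of A = 1/8 job per hour
Rate of B = 1/2 job per hour
Combined rate = 1/8 + 1/2
Find common denominator: (2 + 8)/(8*2) = 10/16
Combined rate = 5/8 job per hour
Time together = 1 / (5/8) = 8/5 hours

8/5


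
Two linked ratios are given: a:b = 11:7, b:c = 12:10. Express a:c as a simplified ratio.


Given a:b = 11:7 and b:c = 12:10
Make b consistent. Multiply first ratio by 12: a:b = 132:84
Multiply second ratio by 7: b:c = 84:70
Now b = 84 in both, so a:b:c = 132:84:70
Therefore a:c = 132:70
Simplify by GCD: a:c = 66:35

66:35


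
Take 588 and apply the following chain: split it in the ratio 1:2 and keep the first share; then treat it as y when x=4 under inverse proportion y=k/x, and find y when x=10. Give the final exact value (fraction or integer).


Start with 588.
Step 1: Split 1:2, first share = 588 * 1/3 = 196
Step 2: Inverse prop: k = (196)*4; new y = k/10 = 196*4/10 = 392/5
Final result = 392/5

392/5


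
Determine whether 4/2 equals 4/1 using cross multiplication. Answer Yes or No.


Cross multiply to check 4/2 = 4/1
Left cross product: 4 * 1 = 4
Right cross product: 2 * 4 = 8
4 != 8
Not equal, so proportions differ => No

No


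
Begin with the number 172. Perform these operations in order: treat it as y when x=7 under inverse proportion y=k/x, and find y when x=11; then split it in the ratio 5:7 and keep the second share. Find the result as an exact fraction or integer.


Start with 172.
Step 1: Inverse prop: k = (172)*7; new y = k/11 = 172*7/11 = 1204/11
Step 2: Split 5:7, second share = 1204/11 * 7/12 = 2107/33
Final result = 2107/33

2107/33


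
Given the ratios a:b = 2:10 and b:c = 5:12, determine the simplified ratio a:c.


Given a:b = 2:10 and b:c = 5:12
Make b consistent. Multiply first ratio by 5: a:b = 10:50
Multiply second ratio by 10: b:c = 50:120
Now b = 50 in both, so a:b:c = 10:50:120
Therefore a:c = 10:120
Simplify by GCD: a:c = 1:12

1:12


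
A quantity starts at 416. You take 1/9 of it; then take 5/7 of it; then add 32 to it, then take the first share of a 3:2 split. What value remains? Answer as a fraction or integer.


Start with 416.
Step 1: Take 1/9: 416 * 1/9 = 416/9
Step 2: Take 5/7: 416/9 * 5/7 = 2080/63
Step 3: Add 32: 2080/63+32=4096/63; split 3:2 first = 4096/63*3/5 = 4096/105
Final result = 4096/105

4096/105


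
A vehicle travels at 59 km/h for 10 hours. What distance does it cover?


Using distance = speed * time
Speed = 59 km/h
Time = 10 hours
Distance = 59 * 10
= 590 km

590


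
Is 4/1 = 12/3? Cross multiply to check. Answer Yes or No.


Cross multiply to check 4/1 = 12/3
Left cross product: 4 * 3 = 12
Right cross product: 1 * 12 = 12
12 = 12
Equal, so proportions match => Yes

Yes


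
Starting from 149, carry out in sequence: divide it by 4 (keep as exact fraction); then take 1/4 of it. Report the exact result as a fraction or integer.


Start with 149.
Step 1: Divide by 4: 149 / 4 = 149/4
Step 2: Take 1/4: 149/4 * 1/4 = 149/16
Final result = 149/16

149/16


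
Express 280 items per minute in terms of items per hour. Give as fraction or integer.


Converting from per minute to per hour
Rate = 280 items per minute
Multiply by 60: 280 * 60
= 16800 items per hour

16800


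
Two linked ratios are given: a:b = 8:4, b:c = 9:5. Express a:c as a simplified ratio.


Given a:b = 8:4 and b:c = 9:5
Make b consistent. Multiply first ratio by 9: a:b = 72:36
Multiply second ratio by 4: b:c = 36:20
Now b = 36 in both, so a:b:c = 72:36:20
Therefore a:c = 72:20
Simplify by GCD: a:c = 18:5

18:5


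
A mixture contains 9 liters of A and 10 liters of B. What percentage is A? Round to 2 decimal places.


Volume of A = 9 L
Volume of B = 10 L
Total volume = 9 + 10 = 19 L
Percentage of A = (9/19) * 100
= 47.37%

47.37


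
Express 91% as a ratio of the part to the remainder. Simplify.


Part = 91%, Remainder = 9%
Ratio = 91:9
GCD(91, 9) = 1
Simplify: 91:9 = 91:9

91:9


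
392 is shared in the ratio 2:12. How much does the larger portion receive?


Total parts = 2 + 12 = 14
Value per part = 392 / 14 = 28
First share = 2 * 28 = 56
Second share = 12 * 28 = 336
Larger share = 336

336


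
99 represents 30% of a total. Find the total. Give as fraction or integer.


Given: 99 is 30% of the whole
Set up: 99 = 30/100 * whole
whole = 99 * 100 / 30
whole = 9900 / 30
whole = 330

330


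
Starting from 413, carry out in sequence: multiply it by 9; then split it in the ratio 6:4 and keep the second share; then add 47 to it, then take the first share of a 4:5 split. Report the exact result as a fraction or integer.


Start with 413.
Step 1: Multiply by 9: 413 * 9 = 3717
Step 2: Split 6:4, second share = 3717 * 4/10 = 7434/5
Step 3: Add 47: 7434/5+47=7669/5; split 4:5 first = 7669/5*4/9 = 30676/45
Final result = 30676/45

30676/45


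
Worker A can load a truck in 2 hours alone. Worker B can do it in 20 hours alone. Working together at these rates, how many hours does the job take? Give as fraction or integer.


Rate of A = 1/2 job per hour
Rate of B = 1/20 job per hour
Combined rate = 1/2 + 1/20
Find common denominator: (20 + 2)/(2*20) = 22/40
Combined rate = 11/20 job per hour
Time together = 1 / (11/20) = 20/11 hours

20/11


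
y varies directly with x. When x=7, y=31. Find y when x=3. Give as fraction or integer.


Direct proportion: y = kx
Find k: k = 31/7 = 31/7
Compute y at x=3: y = 31/7 * 3
y = 93/7

93/7


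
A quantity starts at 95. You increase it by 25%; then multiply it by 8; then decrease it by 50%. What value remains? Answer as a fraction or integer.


Start with 95.
Step 1: Increase by 25%: 95 * 125/100 = 475/4
Step 2: Multiply by 8: 475/4 * 8 = 950
Step 3: Decrease by 50%: 950 * 50/100 = 475
Final result = 475

475


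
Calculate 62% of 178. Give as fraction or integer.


Compute 62% of 178
Convert percentage: 62% = 62/100
Multiply: 178 * 62/100
= 11036/100
= 2759/25

2759/25


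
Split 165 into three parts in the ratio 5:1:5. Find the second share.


Ratio = 5:1:5
Total parts = 5 + 1 + 5 = 11
Value per part = 165 / 11 = 15
First share = 5 * 15 = 75
Middle share = 1 * 15 = 15
Third share = 5 * 15 = 75

15


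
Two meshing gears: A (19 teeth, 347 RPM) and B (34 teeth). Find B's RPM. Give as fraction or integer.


Gear ratio: teeth_A * RPM_A = teeth_B * RPM_B
19 * 347 = 34 * RPM_B
6593 = 34 * RPM_B
RPM_B = 6593 / 34
RPM_B = 6593/34

6593/34


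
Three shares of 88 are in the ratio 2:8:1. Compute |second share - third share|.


Total parts = 2 + 8 + 1 = 11
Value per part = 88 / 11 = 8
Shares: 2*8=16, 8*8=64, 1*8=8
Second share = 64, third share = 8
Difference = |64 - 8| = 56

56


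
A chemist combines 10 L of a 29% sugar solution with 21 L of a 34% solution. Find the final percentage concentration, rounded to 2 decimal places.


Solute in mixture 1 = 29% of 10 L = 10*29/100 = 29/10 L
Solute in mixture 2 = 34% of 21 L = 21*34/100 = 357/50 L
Total solute = 29/10 + 357/50 = 251/25 L
Total volume = 10 + 21 = 31 L
Final concentration = 251/25/31 * 100 = 32.39%

32.39


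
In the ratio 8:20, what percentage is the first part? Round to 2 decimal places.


Total parts = 8 + 20 = 28
First part fraction = 8/28
Percentage = (8/28) * 100
= 0.285714 * 100
= 28.57%

28.57


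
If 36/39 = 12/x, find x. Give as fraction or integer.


Setting up: 36/39 = 12/x
Cross multiply: 36 * x = 39 * 12
36x = 468
x = 468/36
x = 13

13


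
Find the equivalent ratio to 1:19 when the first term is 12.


Original ratio: 1:19
First term target: 12
Scale factor = 12 / 1 = 12
Multiply second term: 19 * 12 = 228
Equivalent ratio = 12:228

12:228


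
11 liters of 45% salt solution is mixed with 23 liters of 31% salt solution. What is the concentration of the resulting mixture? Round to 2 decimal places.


Solute in mixture 1 = 45% of 11 L = 11*45/100 = 99/20 L
Solute in mixture 2 = 31% of 23 L = 23*31/100 = 713/100 L
Total solute = 99/20 + 713/100 = 302/25 L
Total volume = 11 + 23 = 34 L
Final concentration = 302/25/34 * 100 = 35.53%

35.53


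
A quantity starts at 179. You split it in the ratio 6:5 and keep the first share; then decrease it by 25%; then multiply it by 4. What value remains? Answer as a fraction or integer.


Start with 179.
Step 1: Split 6:5, first share = 179 * 6/11 = 1074/11
Step 2: Decrease by 25%: 1074/11 * 75/100 = 1611/22
Step 3: Multiply by 4: 1611/22 * 4 = 3222/11
Final result = 3222/11

3222/11


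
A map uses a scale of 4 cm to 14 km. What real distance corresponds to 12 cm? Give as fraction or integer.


Map scale: 4 cm = 14 km
Measured distance on map = 12 cm
Set up proportion: 12 * 14 / 4
= 168 / 4
= 42 km

42


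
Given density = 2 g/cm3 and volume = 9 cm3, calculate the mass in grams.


Using mass = density * volume
Density = 2 g/cm3
Volume = 9 cm3
Mass = 2 * 9
= 18 g

18


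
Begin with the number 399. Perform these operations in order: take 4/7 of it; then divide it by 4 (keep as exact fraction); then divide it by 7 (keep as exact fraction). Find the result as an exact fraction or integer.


Start with 399.
Step 1: Take 4/7: 399 * 4/7 = 228
Step 2: Divide by 4: 228 / 4 = 57
Step 3: Divide by 7: 57 / 7 = 57/7
Final result = 57/7

57/7


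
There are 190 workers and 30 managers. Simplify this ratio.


Find GCD(190, 30)
GCD = 10
Divide both by 10: 190/10 = 19, 30/10 = 3
Simplified ratio = 19:3

19:3


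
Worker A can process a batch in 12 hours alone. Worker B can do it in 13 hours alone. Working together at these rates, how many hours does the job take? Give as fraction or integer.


Rate of A = 1/12 job per hour
Rate of B = 1/13 job per hour
Combined rate = 1/12 + 1/13
Find common denominator: (13 + 12)/(12*13) = 25/156
Combined rate = 25/156 job per hour
Time together = 1 / (25/156) = 156/25 hours

156/25


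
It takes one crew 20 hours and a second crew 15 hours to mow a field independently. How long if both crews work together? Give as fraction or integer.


Rate of A = 1/20 job per hour
Rate of B = 1/15 job per hour
Combined rate = 1/20 + 1/15
Find common denominator: (15 + 20)/(20*15) = 35/300
Combined rate = 7/60 job per hour
Time together = 1 / (7/60) = 60/7 hours

60/7


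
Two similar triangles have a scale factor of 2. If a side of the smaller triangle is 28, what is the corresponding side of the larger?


Similar triangles have proportional sides
Scale factor = 2
Smaller side = 28
Corresponding larger side = 28 * 2
= 56

56


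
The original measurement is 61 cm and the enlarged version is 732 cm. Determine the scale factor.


Original length = 61 cm
Scaled length = 732 cm
Scale factor = 732 / 61
= 12

12


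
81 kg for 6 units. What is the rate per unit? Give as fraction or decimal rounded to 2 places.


Total kg = 81
Number of units = 6
Unit rate = 81 / 6
= 13.50 kg per unit

13.50


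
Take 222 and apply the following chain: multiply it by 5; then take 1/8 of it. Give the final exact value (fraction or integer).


Start with 222.
Step 1: Multiply by 5: 222 * 5 = 1110
Step 2: Take 1/8: 1110 * 1/8 = 555/4
Final result = 555/4

555/4


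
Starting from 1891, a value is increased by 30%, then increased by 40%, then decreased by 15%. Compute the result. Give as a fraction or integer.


Start: 1891
Step 1: increase by 30% => multiply by 130/100
  1891 * 130/100 = 24583/10
Step 2: increase by 40% => multiply by 140/100
  24583/10 * 140/100 = 172081/50
Step 3: decrease by 15% => multiply by 85/100
  172081/50 * 85/100 = 2925377/1000
Final value = 2925377/1000

2925377/1000


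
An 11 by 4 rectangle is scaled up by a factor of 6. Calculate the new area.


Original dimensions: 11 x 4
Enlargement factor = 6
New width = 11 * 6 = 66
New height = 4 * 6 = 24
New area = 66 * 24 = 1584

1584


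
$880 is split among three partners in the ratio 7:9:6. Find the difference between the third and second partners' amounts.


Total parts = 7 + 9 + 6 = 22
Value per part = 880 / 22 = 40
Shares: 7*40=280, 9*40=360, 6*40=240
Third share = 240, second share = 360
Difference = |240 - 360| = 120

120


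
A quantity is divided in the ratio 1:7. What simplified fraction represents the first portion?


Total parts = 1 + 7 = 8
First part fraction = 1/8
Simplify: 1/8 = 1/8

1/8


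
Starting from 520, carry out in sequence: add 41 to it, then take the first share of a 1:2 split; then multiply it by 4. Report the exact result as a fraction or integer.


Start with 520.
Step 1: Add 41: 520+41=561; split 1:2 first = 561*1/3 = 187
Step 2: Multiply by 4: 187 * 4 = 748
Final result = 748

748


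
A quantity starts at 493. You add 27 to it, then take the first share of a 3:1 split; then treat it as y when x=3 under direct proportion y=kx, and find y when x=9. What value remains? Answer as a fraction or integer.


Start with 493.
Step 1: Add 27: 493+27=520; split 3:1 first = 520*3/4 = 390
Step 2: Direct prop: k = (390)/3; new y = k*9 = 390*9/3 = 1170
Final result = 1170

1170


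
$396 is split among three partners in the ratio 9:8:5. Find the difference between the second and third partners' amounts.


Total parts = 9 + 8 + 5 = 22
Value per part = 396 / 22 = 18
Shares: 9*18=162, 8*18=144, 5*18=90
Second share = 144, third share = 90
Difference = |144 - 90| = 54

54


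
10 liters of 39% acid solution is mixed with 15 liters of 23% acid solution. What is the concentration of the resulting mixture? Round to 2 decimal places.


Solute in mixture 1 = 39% of 10 L = 10*39/100 = 39/10 L
Solute in mixture 2 = 23% of 15 L = 15*23/100 = 69/20 L
Total solute = 39/10 + 69/20 = 147/20 L
Total volume = 10 + 15 = 25 L
Final concentration = 147/20/25 * 100 = 29.40%

29.40


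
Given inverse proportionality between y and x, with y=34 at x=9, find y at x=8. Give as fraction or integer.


Inverse proportion: y = k/x
Find k: k = 9 * 34 = 306
Compute y at x=8: y = 306/8
y = 153/4

153/4


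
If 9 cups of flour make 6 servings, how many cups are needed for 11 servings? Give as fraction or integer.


Original: 9 cups for 6 servings
Target servings = 11
Scaling factor = 11/6
New amount = 9 * 11/6
= 99/6
= 33/2 cups

33/2


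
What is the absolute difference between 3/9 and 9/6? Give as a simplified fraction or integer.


Simplify: 3/9 = 1/3 and 9/6 = 3/2
Find common denominator: LCD = 6
Convert: 2/6 and 9/6
Difference = |2 - 9|/6 = 7/6
Simplified = 7/6

7/6


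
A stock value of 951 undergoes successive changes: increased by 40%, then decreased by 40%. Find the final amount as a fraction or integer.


Start: 951
Step 1: increase by 40% => multiply by 140/100
  951 * 140/100 = 6657/5
Step 2: decrease by 40% => multiply by 60/100
  6657/5 * 60/100 = 19971/25
Final value = 19971/25

19971/25


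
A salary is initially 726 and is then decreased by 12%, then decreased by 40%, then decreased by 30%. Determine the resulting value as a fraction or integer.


Start: 726
Step 1: decrease by 12% => multiply by 88/100
  726 * 88/100 = 15972/25
Step 2: decrease by 40% => multiply by 60/100
  15972/25 * 60/100 = 47916/125
Step 3: decrease by 30% => multiply by 70/100
  47916/125 * 70/100 = 167706/625
Final value = 167706/625

167706/625


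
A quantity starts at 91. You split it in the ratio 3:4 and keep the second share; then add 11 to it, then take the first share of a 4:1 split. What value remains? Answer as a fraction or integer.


Start with 91.
Step 1: Split 3:4, second share = 91 * 4/7 = 52
Step 2: Add 11: 52+11=63; split 4:1 first = 63*4/5 = 252/5
Final result = 252/5

252/5


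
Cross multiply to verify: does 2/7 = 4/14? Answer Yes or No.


Cross multiply to check 2/7 = 4/14
Left cross product: 2 * 14 = 28
Right cross product: 7 * 4 = 28
28 = 28
Equal, so proportions match => Yes

Yes


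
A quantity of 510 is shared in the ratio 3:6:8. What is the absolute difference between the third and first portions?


Total parts = 3 + 6 + 8 = 17
Value per part = 510 / 17 = 30
Shares: 3*30=90, 6*30=180, 8*30=240
Third share = 240, first share = 90
Difference = |240 - 90| = 150

150


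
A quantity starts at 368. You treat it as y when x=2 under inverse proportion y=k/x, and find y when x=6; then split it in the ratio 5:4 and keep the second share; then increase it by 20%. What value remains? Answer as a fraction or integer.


Start with 368.
Step 1: Inverse prop: k = (368)*2; new y = k/6 = 368*2/6 = 368/3
Step 2: Split 5:4, second share = 368/3 * 4/9 = 1472/27
Step 3: Increase by 20%: 1472/27 * 120/100 = 2944/45
Final result = 2944/45

2944/45


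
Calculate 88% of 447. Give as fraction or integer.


Compute 88% of 447
Convert percentage: 88% = 88/100
Multiply: 447 * 88/100
= 39336/100
= 9834/25

9834/25


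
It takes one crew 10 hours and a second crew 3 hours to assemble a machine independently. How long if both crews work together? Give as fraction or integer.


Rate of A = 1/10 job per hour
Rate of B = 1/3 job per hour
Combined rate = 1/10 + 1/3
Find common denominator: (3 + 10)/(10*3) = 13/30
Combined rate = 13/30 job per hour
Time together = 1 / (13/30) = 30/13 hours

30/13


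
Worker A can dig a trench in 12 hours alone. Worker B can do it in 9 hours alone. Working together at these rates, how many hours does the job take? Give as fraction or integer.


Rate of A = 1/12 job per hour
Rate of B = 1/9 job per hour
Combined rate = 1/12 + 1/9
Find common denominator: (9 + 12)/(12*9) = 21/108
Combined rate = 7/36 job per hour
Time together = 1 / (7/36) = 36/7 hours

36/7


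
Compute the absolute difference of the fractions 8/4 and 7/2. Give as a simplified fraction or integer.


Simplify: 8/4 = 2 and 7/2 = 7/2
Find common denominator: LCD = 2
Convert: 4/2 and 7/2
Difference = |4 - 7|/2 = 3/2
Simplified = 3/2

3/2


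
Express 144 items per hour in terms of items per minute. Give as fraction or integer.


Converting from per hour to per minute
Rate = 144 items per hour
Divide by 60: 144/60
= 12/5 items per minute

12/5


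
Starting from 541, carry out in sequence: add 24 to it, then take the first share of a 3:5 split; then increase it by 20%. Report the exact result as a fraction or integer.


Start with 541.
Step 1: Add 24: 541+24=565; split 3:5 first = 565*3/8 = 1695/8
Step 2: Increase by 20%: 1695/8 * 120/100 = 1017/4
Final result = 1017/4

1017/4


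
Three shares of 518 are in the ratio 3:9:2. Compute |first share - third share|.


Total parts = 3 + 9 + 2 = 14
Value per part = 518 / 14 = 37
Shares: 3*37=111, 9*37=333, 2*37=74
First share = 111, third share = 74
Difference = |111 - 74| = 37

37


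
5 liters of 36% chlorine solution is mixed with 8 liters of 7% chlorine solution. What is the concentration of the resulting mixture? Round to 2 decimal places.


Solute in mixture 1 = 36% of 5 L = 5*36/100 = 9/5 L
Solute in mixture 2 = 7% of 8 L = 8*7/100 = 14/25 L
Total solute = 9/5 + 14/25 = 59/25 L
Total volume = 5 + 8 = 13 L
Final concentration = 59/25/13 * 100 = 18.15%

18.15


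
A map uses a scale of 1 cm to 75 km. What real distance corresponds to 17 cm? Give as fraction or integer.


Map scale: 1 cm = 75 km
Measured distance on map = 17 cm
Set up proportion: 17 * 75 / 1
= 1275 / 1
= 1275 km

1275


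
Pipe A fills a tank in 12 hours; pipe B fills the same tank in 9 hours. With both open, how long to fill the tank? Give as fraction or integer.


Rate of A = 1/12 job per hour
Rate of B = 1/9 job per hour
Combined rate = 1/12 + 1/9
Find common denominator: (9 + 12)/(12*9) = 21/108
Combined rate = 7/36 job per hour
Time together = 1 / (7/36) = 36/7 hours

36/7


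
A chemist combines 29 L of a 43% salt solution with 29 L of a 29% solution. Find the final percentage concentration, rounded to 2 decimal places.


Solute in mixture 1 = 43% of 29 L = 29*43/100 = 1247/100 L
Solute in mixture 2 = 29% of 29 L = 29*29/100 = 841/100 L
Total solute = 1247/100 + 841/100 = 522/25 L
Total volume = 29 + 29 = 58 L
Final concentration = 522/25/58 * 100 = 36.00%

36.00


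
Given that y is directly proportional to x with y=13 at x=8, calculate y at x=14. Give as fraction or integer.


Direct proportion: y = kx
Find k: k = 13/8 = 13/8
Compute y at x=14: y = 13/8 * 14
y = 91/4

91/4


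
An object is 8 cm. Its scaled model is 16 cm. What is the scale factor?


Original length = 8 cm
Scaled length = 16 cm
Scale factor = 16 / 8
= 2

2


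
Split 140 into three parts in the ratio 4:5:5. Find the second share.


Ratio = 4:5:5
Total parts = 4 + 5 + 5 = 14
Value per part = 140 / 14 = 10
First share = 4 * 10 = 40
Middle share = 5 * 10 = 50
Third share = 5 * 10 = 50

50


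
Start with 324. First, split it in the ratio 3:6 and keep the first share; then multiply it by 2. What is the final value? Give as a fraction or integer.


Start with 324.
Step 1: Split 3:6, first share = 324 * 3/9 = 108
Step 2: Multiply by 2: 108 * 2 = 216
Final result = 216

216


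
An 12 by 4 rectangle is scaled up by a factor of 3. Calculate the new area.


Original dimensions: 12 x 4
Enlargement factor = 3
New width = 12 * 3 = 36
New height = 4 * 3 = 12
New area = 36 * 12 = 432

432


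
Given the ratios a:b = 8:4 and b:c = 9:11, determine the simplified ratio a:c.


Given a:b = 8:4 and b:c = 9:11
Make b consistent. Multiply first ratio by 9: a:b = 72:36
Multiply second ratio by 4: b:c = 36:44
Now b = 36 in both, so a:b:c = 72:36:44
Therefore a:c = 72:44
Simplify by GCD: a:c = 18:11

18:11


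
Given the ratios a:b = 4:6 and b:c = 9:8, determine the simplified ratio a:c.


Given a:b = 4:6 and b:c = 9:8
Make b consistent. Multiply first ratio by 9: a:b = 36:54
Multiply second ratio by 6: b:c = 54:48
Now b = 54 in both, so a:b:c = 36:54:48
Therefore a:c = 36:48
Simplify by GCD: a:c = 3:4

3:4


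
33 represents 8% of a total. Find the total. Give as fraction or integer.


Given: 33 is 8% of the whole
Set up: 33 = 8/100 * whole
whole = 33 * 100 / 8
whole = 3300 / 8
whole = 825/2

825/2


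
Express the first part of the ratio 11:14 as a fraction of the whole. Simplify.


Total parts = 11 + 14 = 25
First part fraction = 11/25
Simplify: 11/25 = 11/25

11/25


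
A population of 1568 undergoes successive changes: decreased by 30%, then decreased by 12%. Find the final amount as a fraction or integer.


Start: 1568
Step 1: decrease by 30% => multiply by 70/100
  1568 * 70/100 = 5488/5
Step 2: decrease by 12% => multiply by 88/100
  5488/5 * 88/100 = 120736/125
Final value = 120736/125

120736/125


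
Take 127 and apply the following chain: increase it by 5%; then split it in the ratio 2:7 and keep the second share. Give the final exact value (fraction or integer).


Start with 127.
Step 1: Increase by 5%: 127 * 105/100 = 2667/20
Step 2: Split 2:7, second share = 2667/20 * 7/9 = 6223/60
Final result = 6223/60

6223/60


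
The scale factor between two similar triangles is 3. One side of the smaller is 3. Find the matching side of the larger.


Similar triangles have proportional sides
Scale factor = 3
Smaller side = 3
Corresponding larger side = 3 * 3
= 9

9


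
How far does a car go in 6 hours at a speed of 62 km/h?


Using distance = speed * time
Speed = 62 km/h
Time = 6 hours
Distance = 62 * 6
= 372 km

372


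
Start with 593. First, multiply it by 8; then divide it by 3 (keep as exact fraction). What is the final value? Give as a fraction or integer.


Start with 593.
Step 1: Multiply by 8: 593 * 8 = 4744
Step 2: Divide by 3: 4744 / 3 = 4744/3
Final result = 4744/3

4744/3


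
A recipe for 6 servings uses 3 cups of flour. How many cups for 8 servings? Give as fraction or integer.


Original: 3 cups for 6 servings
Target servings = 8
Scaling factor = 8/6
New amount = 3 * 8/6
= 24/6
= 4 cups

4


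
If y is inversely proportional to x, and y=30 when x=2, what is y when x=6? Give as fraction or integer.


Inverse proportion: y = k/x
Find k: k = 2 * 30 = 60
Compute y at x=6: y = 60/6
y = 10

10


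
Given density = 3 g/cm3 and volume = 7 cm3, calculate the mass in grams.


Using mass = density * volume
Density = 3 g/cm3
Volume = 7 cm3
Mass = 3 * 7
= 21 g

21


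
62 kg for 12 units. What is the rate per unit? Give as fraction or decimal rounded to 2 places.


Total kg = 62
Number of units = 12
Unit rate = 62 / 12
= 5.17 kg per unit

5.17


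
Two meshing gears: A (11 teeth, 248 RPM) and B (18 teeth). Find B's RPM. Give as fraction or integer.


Gear ratio: teeth_A * RPM_A = teeth_B * RPM_B
11 * 248 = 18 * RPM_B
2728 = 18 * RPM_B
RPM_B = 2728 / 18
RPM_B = 1364/9

1364/9


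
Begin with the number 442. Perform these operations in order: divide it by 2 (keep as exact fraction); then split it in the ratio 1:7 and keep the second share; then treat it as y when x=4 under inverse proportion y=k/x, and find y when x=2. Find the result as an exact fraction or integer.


Start with 442.
Step 1: Divide by 2: 442 / 2 = 221
Step 2: Split 1:7, second share = 221 * 7/8 = 1547/8
Step 3: Inverse prop: k = (1547/8)*4; new y = k/2 = 1547/8*4/2 = 1547/4
Final result = 1547/4

1547/4


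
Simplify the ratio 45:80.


Find GCD(45, 80)
GCD = 5
Divide both by 5: 45/5 = 9, 80/5 = 16
Simplified ratio = 9:16

9:16


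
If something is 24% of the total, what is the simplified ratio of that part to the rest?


Part = 24%, Remainder = 76%
Ratio = 24:76
GCD(24, 76) = 4
Simplify: 6:19 = 6:19

6:19


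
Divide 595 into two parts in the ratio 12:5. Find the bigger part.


Total parts = 12 + 5 = 17
Value per part = 595 / 17 = 35
First share = 12 * 35 = 420
Second share = 5 * 35 = 175
Larger share = 420

420


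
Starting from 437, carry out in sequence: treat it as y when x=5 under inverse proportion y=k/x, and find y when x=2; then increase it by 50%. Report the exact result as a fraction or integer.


Start with 437.
Step 1: Inverse prop: k = (437)*5; new y = k/2 = 437*5/2 = 2185/2
Step 2: Increase by 50%: 2185/2 * 150/100 = 6555/4
Final result = 6555/4

6555/4


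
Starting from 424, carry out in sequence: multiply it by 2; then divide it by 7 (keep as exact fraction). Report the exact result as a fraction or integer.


Start with 424.
Step 1: Multiply by 2: 424 * 2 = 848
Step 2: Divide by 7: 848 / 7 = 848/7
Final result = 848/7

848/7


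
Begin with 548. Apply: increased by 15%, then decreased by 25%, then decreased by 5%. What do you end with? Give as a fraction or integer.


Start: 548
Step 1: increase by 15% => multiply by 115/100
  548 * 115/100 = 3151/5
Step 2: decrease by 25% => multiply by 75/100
  3151/5 * 75/100 = 9453/20
Step 3: decrease by 5% => multiply by 95/100
  9453/20 * 95/100 = 179607/400
Final value = 179607/400

179607/400


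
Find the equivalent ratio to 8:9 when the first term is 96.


Original ratio: 8:9
First term target: 96
Scale factor = 96 / 8 = 12
Multiply second term: 9 * 12 = 108
Equivalent ratio = 96:108

96:108


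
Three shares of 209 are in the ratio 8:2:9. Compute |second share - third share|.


Total parts = 8 + 2 + 9 = 19
Value per part = 209 / 19 = 11
Shares: 8*11=88, 2*11=22, 9*11=99
Second share = 22, third share = 99
Difference = |22 - 99| = 77

77


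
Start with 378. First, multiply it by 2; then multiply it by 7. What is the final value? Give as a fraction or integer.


Start with 378.
Step 1: Multiply by 2: 378 * 2 = 756
Step 2: Multiply by 7: 756 * 7 = 5292
Final result = 5292

5292


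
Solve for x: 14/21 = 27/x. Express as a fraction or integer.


Setting up: 14/21 = 27/x
Cross multiply: 14 * x = 21 * 27
14x = 567
x = 567/14
x = 81/2

81/2


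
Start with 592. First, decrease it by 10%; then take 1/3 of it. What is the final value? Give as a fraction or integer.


Start with 592.
Step 1: Decrease by 10%: 592 * 90/100 = 2664/5
Step 2: Take 1/3: 2664/5 * 1/3 = 888/5
Final result = 888/5

888/5


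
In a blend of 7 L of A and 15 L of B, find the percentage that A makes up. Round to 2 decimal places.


Volume of A = 7 L
Volume of B = 15 L
Total volume = 7 + 15 = 22 L
Percentage of A = (7/22) * 100
= 31.82%

31.82


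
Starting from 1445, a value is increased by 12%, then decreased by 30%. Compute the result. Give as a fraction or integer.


Start: 1445
Step 1: increase by 12% => multiply by 112/100
  1445 * 112/100 = 8092/5
Step 2: decrease by 30% => multiply by 70/100
  8092/5 * 70/100 = 28322/25
Final value = 28322/25

28322/25


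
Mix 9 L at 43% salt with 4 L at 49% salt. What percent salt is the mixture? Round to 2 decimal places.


Solute in mixture 1 = 43% of 9 L = 9*43/100 = 387/100 L
Solute in mixture 2 = 49% of 4 L = 4*49/100 = 49/25 L
Total solute = 387/100 + 49/25 = 583/100 L
Total volume = 9 + 4 = 13 L
Final concentration = 583/100/13 * 100 = 44.85%

44.85


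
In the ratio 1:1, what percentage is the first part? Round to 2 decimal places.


Total parts = 1 + 1 = 2
First part fraction = 1/2
Percentage = (1/2) * 100
= 0.5 * 100
= 50.00%

50.00


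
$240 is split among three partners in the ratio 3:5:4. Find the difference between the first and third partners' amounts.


Total parts = 3 + 5 + 4 = 12
Value per part = 240 / 12 = 20
Shares: 3*20=60, 5*20=100, 4*20=80
First share = 60, third share = 80
Difference = |60 - 80| = 20

20


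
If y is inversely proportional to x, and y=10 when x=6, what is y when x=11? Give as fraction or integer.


Inverse proportion: y = k/x
Find k: k = 6 * 10 = 60
Compute y at x=11: y = 60/11
y = 60/11

60/11


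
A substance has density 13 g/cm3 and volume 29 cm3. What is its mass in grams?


Using mass = density * volume
Density = 13 g/cm3
Volume = 29 cm3
Mass = 13 * 29
= 377 g

377


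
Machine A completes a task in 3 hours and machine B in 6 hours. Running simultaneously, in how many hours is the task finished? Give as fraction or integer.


Rate of A = 1/3 job per hour
Rate of B = 1/6 job per hour
Combined rate = 1/3 + 1/6
Find common denominator: (6 + 3)/(3*6) = 9/18
Combined rate = 1/2 job per hour
Time together = 1 / (1/2) = 2 hours

2


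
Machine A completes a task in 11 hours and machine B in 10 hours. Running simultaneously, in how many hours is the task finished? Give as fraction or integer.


Rate of A = 1/11 job per hour
Rate of B = 1/10 job per hour
Combined rate = 1/11 + 1/10
Find common denominator: (10 + 11)/(11*10) = 21/110
Combined rate = 21/110 job per hour
Time together = 1 / (21/110) = 110/21 hours

110/21


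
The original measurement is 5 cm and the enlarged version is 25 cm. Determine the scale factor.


Original length = 5 cm
Scaled length = 25 cm
Scale factor = 25 / 5
= 5

5


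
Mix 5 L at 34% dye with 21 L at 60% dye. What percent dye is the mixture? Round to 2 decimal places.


Solute in mixture 1 = 34% of 5 L = 5*34/100 = 17/10 L
Solute in mixture 2 = 60% of 21 L = 21*60/100 = 63/5 L
Total solute = 17/10 + 63/5 = 143/10 L
Total volume = 5 + 21 = 26 L
Final concentration = 143/10/26 * 100 = 55.00%

55.00


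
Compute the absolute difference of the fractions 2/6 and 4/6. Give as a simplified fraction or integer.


Simplify: 2/6 = 1/3 and 4/6 = 2/3
Find common denominator: LCD = 3
Convert: 1/3 and 2/3
Difference = |1 - 2|/3 = 1/3
Simplified = 1/3

1/3


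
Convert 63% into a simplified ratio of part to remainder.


Part = 63%, Remainder = 37%
Ratio = 63:37
GCD(63, 37) = 1
Simplify: 63:37 = 63:37

63:37


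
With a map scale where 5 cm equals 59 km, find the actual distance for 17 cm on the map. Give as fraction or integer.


Map scale: 5 cm = 59 km
Measured distance on map = 17 cm
Set up proportion: 17 * 59 / 5
= 1003 / 5
= 1003/5 km

1003/5
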